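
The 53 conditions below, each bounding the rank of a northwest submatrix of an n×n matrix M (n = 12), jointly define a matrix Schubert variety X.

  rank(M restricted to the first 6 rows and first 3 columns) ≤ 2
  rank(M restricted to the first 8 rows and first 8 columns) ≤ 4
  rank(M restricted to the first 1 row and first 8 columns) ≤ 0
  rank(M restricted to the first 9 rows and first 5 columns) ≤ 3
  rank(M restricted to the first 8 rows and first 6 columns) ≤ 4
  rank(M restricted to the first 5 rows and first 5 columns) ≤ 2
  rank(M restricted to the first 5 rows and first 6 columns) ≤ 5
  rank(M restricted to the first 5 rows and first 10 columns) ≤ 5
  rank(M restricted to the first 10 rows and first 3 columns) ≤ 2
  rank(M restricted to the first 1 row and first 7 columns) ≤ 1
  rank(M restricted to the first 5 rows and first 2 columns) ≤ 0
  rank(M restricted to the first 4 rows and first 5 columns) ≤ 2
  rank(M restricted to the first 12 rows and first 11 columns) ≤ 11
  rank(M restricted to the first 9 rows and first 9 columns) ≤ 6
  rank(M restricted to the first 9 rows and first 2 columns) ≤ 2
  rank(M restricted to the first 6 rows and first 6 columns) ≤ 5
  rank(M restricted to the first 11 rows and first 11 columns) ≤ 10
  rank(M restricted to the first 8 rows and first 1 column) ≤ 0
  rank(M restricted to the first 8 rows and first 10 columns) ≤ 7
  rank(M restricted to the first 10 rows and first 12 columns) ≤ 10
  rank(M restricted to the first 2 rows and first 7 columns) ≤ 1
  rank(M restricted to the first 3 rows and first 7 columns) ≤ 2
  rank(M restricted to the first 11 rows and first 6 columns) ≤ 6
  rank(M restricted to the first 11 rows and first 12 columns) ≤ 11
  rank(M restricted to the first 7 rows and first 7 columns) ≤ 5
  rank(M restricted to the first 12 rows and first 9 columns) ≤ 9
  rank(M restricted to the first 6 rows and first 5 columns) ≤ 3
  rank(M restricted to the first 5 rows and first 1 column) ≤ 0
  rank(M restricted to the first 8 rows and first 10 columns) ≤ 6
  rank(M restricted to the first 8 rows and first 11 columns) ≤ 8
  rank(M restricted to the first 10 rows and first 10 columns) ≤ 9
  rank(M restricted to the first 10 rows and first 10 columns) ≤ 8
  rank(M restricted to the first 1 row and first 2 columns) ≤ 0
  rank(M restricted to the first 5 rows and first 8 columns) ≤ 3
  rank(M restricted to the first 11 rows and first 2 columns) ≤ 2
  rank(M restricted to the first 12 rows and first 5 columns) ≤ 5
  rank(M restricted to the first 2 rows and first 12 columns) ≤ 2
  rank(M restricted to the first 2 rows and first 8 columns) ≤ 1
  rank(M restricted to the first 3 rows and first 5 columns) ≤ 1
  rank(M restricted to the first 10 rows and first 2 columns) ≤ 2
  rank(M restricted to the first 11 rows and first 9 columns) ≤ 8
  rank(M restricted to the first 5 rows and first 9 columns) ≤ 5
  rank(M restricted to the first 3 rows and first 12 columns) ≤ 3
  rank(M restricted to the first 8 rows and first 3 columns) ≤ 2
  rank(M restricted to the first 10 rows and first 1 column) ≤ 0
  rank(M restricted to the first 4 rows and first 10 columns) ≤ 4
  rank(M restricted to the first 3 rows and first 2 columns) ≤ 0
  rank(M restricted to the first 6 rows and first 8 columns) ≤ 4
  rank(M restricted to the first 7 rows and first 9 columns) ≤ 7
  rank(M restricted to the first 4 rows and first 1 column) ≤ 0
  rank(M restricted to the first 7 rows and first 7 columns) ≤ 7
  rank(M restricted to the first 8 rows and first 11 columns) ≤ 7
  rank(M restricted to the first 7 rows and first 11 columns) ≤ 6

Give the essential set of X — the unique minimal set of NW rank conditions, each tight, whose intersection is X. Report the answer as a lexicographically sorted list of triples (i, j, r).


Recovering R(i,j) via the rank-extension bound from the 53 conditions:

  R[1]: 0 | 0 | 0 | 0 | 0 | 0 | 0 | 0 | 1 | 1 | 1 | 1
  R[2]: 0 | 0 | 1 | 1 | 1 | 1 | 1 | 1 | 2 | 2 | 2 | 2
  R[3]: 0 | 0 | 1 | 1 | 1 | 2 | 2 | 2 | 3 | 3 | 3 | 3
  R[4]: 0 | 0 | 1 | 2 | 2 | 3 | 3 | 3 | 4 | 4 | 4 | 4
  R[5]: 0 | 0 | 1 | 2 | 2 | 3 | 3 | 3 | 4 | 5 | 5 | 5
  R[6]: 0 | 1 | 2 | 3 | 3 | 4 | 4 | 4 | 5 | 6 | 6 | 6
  R[7]: 0 | 1 | 2 | 3 | 3 | 4 | 4 | 4 | 5 | 6 | 6 | 7
  R[8]: 0 | 1 | 2 | 3 | 3 | 4 | 4 | 4 | 5 | 6 | 7 | 8
  R[9]: 0 | 1 | 2 | 3 | 3 | 4 | 5 | 5 | 6 | 7 | 8 | 9
  R[10]: 0 | 1 | 2 | 3 | 4 | 5 | 6 | 6 | 7 | 8 | 9 | 10
  R[11]: 1 | 2 | 3 | 4 | 5 | 6 | 7 | 7 | 8 | 9 | 10 | 11
  R[12]: 1 | 2 | 3 | 4 | 5 | 6 | 7 | 8 | 9 | 10 | 11 | 12

reading off 1-entries of Δ²R: w = (9, 3, 6, 4, 10, 2, 12, 11, 7, 5, 1, 8).

Rothe diagram D(w) (34 cells), 9 SE-corners (essential conditions):

[(1, 8, 0), (3, 5, 1), (5, 2, 0), (5, 5, 2), (5, 8, 3), (7, 11, 6), (8, 8, 4), (9, 5, 3), (10, 1, 0)]


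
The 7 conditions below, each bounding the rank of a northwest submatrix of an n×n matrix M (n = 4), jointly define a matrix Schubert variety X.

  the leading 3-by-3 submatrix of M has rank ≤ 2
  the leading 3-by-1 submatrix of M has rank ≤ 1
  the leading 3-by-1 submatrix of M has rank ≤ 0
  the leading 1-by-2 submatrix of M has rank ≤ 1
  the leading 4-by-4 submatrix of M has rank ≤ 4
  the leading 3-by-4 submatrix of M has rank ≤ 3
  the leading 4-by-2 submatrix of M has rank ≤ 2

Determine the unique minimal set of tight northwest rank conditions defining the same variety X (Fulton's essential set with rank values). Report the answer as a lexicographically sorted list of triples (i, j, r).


Rank table r_w(4×4) implied by the 7 constraints:

  row 1: 0  1  1  1
  row 2: 0  1  2  2
  row 3: 0  1  2  3
  row 4: 1  2  3  4

reading off 1-entries of Δ²R: w = (2, 3, 4, 1).

Rothe diagram D(w) (3 cells), 1 SE-corner (essential condition):

[(3, 1, 0)]


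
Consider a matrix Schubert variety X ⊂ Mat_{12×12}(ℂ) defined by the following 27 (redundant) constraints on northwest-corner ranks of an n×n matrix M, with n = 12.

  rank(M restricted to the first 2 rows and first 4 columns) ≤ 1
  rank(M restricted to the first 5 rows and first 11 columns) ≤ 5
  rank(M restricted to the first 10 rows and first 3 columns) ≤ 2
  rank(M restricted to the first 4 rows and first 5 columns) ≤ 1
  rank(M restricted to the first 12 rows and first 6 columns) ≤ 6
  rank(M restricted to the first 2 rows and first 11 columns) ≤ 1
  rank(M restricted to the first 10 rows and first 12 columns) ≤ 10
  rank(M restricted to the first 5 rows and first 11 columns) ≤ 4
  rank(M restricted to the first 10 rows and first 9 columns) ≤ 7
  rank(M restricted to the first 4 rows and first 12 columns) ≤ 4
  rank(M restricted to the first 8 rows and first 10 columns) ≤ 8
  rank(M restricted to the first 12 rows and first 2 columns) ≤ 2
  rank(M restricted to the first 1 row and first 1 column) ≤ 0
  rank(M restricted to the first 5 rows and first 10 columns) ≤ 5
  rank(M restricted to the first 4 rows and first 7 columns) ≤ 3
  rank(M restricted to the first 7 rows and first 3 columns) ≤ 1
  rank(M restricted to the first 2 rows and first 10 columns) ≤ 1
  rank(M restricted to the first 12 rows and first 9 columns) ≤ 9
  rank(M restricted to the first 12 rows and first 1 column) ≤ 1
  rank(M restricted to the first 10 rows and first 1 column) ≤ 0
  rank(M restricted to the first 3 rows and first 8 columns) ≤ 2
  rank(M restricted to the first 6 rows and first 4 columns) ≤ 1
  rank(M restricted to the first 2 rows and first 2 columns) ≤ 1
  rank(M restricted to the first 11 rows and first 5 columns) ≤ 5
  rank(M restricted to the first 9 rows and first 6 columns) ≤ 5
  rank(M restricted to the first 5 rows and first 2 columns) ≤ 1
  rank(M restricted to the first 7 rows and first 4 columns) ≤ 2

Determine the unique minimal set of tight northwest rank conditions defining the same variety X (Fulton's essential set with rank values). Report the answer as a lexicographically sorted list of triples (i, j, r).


Reconstructing r_w from the 27 given conditions:

  i=1: 0 | 1 | 1 | 1 | 1 | 1 | 1 | 1 | 1 | 1 | 1 | 1
  i=2: 0 | 1 | 1 | 1 | 1 | 1 | 1 | 1 | 1 | 1 | 1 | 2
  i=3: 0 | 1 | 1 | 1 | 1 | 2 | 2 | 2 | 2 | 2 | 2 | 3
  i=4: 0 | 1 | 1 | 1 | 1 | 2 | 3 | 3 | 3 | 3 | 3 | 4
  i=5: 0 | 1 | 1 | 1 | 2 | 3 | 4 | 4 | 4 | 4 | 4 | 5
  i=6: 0 | 1 | 1 | 1 | 2 | 3 | 4 | 5 | 5 | 5 | 5 | 6
  i=7: 0 | 1 | 1 | 2 | 3 | 4 | 5 | 6 | 6 | 6 | 6 | 7
  i=8: 0 | 1 | 2 | 3 | 4 | 5 | 6 | 7 | 7 | 7 | 7 | 8
  i=9: 0 | 1 | 2 | 3 | 4 | 5 | 6 | 7 | 7 | 8 | 8 | 9
  i=10: 0 | 1 | 2 | 3 | 4 | 5 | 6 | 7 | 7 | 8 | 9 | 10
  i=11: 1 | 2 | 3 | 4 | 5 | 6 | 7 | 8 | 8 | 9 | 10 | 11
  i=12: 1 | 2 | 3 | 4 | 5 | 6 | 7 | 8 | 9 | 10 | 11 | 12

giving w = (2, 12, 6, 7, 5, 8, 4, 3, 10, 11, 1, 9) via Δ²R.

Fulton essential set (6 of the 32 Rothe cells):

[(2, 11, 1), (4, 5, 1), (6, 4, 1), (7, 3, 1), (10, 1, 0), (10, 9, 7)]


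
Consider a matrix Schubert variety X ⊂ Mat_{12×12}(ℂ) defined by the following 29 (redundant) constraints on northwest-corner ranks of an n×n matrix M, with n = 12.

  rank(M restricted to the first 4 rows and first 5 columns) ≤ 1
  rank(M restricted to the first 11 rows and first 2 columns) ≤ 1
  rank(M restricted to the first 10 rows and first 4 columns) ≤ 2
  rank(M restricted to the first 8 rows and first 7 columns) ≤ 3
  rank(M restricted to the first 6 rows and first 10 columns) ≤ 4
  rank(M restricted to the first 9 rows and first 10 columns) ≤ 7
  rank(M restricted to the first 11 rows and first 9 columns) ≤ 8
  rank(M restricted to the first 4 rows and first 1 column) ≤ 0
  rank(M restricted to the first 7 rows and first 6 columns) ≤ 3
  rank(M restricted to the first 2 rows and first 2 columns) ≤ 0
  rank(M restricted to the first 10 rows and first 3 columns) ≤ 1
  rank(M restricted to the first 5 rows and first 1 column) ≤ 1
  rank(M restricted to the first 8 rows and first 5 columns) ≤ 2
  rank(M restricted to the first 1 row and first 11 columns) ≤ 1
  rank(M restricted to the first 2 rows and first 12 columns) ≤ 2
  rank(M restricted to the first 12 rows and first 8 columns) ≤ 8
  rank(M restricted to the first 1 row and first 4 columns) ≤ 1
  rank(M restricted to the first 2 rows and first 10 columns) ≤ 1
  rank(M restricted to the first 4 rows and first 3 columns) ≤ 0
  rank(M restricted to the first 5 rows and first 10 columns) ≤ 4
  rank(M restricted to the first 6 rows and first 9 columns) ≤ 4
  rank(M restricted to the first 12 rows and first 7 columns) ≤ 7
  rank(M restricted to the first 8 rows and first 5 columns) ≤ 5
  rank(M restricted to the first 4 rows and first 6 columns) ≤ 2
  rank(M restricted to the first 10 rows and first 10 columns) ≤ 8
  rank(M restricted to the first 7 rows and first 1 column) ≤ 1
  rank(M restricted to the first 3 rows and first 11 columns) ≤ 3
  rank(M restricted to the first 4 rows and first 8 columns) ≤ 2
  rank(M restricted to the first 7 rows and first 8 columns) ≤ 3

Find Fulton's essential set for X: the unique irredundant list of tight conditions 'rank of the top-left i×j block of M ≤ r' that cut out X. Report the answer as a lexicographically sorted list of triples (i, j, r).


Reconstructing r_w from the 29 given conditions:

  row 1: 0  0  0  1  1  1  1  1  1  1  1  1
  row 2: 0  0  0  1  1  1  1  1  1  1  2  2
  row 3: 0  0  0  1  1  2  2  2  2  2  3  3
  row 4: 0  0  0  1  1  2  2  2  3  3  4  4
  row 5: 1  1  1  2  2  3  3  3  4  4  5  5
  row 6: 1  1  1  2  2  3  3  3  4  4  5  6
  row 7: 1  1  1  2  2  3  3  3  4  5  6  7
  row 8: 1  1  1  2  2  3  3  4  5  6  7  8
  row 9: 1  1  1  2  3  4  4  5  6  7  8  9
  row 10: 1  1  1  2  3  4  5  6  7  8  9  10
  row 11: 1  1  2  3  4  5  6  7  8  9  10  11
  row 12: 1  2  3  4  5  6  7  8  9  10  11  12

second differences of R give the permutation w = (4, 11, 6, 9, 1, 12, 10, 8, 5, 7, 3, 2).

Rothe diagram D(w) (42 cells), 10 SE-corners (essential conditions):

[(2, 10, 1), (4, 3, 0), (4, 5, 1), (4, 8, 2), (6, 10, 4), (7, 8, 3), (8, 5, 2), (8, 7, 3), (10, 3, 1), (11, 2, 1)]


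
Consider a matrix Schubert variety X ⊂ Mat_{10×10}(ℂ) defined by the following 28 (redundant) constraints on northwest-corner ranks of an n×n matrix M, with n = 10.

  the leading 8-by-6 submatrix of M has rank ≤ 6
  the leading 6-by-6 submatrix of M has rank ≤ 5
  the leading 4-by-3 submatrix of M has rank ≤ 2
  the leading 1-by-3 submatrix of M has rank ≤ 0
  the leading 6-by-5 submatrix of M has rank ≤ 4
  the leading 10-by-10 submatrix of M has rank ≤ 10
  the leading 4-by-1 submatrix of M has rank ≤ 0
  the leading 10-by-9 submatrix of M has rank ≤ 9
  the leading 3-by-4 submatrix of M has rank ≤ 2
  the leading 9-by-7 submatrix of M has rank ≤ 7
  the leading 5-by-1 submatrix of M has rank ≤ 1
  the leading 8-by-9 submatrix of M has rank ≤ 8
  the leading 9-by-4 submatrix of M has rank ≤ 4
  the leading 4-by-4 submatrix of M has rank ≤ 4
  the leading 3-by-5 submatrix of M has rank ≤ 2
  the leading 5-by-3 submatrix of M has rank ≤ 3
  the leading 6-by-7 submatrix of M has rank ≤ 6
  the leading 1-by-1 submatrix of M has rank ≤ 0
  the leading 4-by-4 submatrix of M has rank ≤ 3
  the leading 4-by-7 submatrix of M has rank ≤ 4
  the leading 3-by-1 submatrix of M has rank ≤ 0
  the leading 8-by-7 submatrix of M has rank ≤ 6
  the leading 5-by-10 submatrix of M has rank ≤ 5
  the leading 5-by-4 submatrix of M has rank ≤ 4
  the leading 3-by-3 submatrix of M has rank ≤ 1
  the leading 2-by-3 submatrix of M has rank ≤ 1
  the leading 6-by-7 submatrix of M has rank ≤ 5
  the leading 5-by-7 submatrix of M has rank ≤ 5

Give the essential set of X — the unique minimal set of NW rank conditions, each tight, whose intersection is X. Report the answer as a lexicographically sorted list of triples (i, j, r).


Propagating the 28 rank bounds to every northwest block:

  row 1: 0 | 0 | 0 | 1 | 1 | 1 | 1 | 1 | 1 | 1
  row 2: 0 | 1 | 1 | 2 | 2 | 2 | 2 | 2 | 2 | 2
  row 3: 0 | 1 | 1 | 2 | 2 | 3 | 3 | 3 | 3 | 3
  row 4: 0 | 1 | 2 | 3 | 3 | 4 | 4 | 4 | 4 | 4
  row 5: 1 | 2 | 3 | 4 | 4 | 5 | 5 | 5 | 5 | 5
  row 6: 1 | 2 | 3 | 4 | 4 | 5 | 5 | 6 | 6 | 6
  row 7: 1 | 2 | 3 | 4 | 5 | 6 | 6 | 7 | 7 | 7
  row 8: 1 | 2 | 3 | 4 | 5 | 6 | 6 | 7 | 8 | 8
  row 9: 1 | 2 | 3 | 4 | 5 | 6 | 7 | 8 | 9 | 9
  row 10: 1 | 2 | 3 | 4 | 5 | 6 | 7 | 8 | 9 | 10

so w = (4, 2, 6, 3, 1, 8, 5, 9, 7, 10).

7 SE-corners of the 11-cell Rothe diagram give Ess(w):

[(1, 3, 0), (3, 3, 1), (3, 5, 2), (4, 1, 0), (6, 5, 4), (6, 7, 5), (8, 7, 6)]


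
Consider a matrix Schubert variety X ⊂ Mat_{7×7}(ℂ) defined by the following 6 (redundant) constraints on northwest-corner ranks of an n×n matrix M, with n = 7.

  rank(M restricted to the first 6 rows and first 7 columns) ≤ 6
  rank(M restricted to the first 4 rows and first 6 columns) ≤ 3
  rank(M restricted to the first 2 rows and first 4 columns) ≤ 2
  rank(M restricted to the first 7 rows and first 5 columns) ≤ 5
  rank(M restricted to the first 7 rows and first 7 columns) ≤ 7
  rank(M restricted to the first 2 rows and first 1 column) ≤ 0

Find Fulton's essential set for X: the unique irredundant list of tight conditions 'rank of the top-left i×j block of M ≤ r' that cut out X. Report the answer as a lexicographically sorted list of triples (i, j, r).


Recovering R(i,j) via the rank-extension bound from the 6 conditions:

  i=1: 0  1  1  1  1  1  1
  i=2: 0  1  2  2  2  2  2
  i=3: 1  2  3  3  3  3  3
  i=4: 1  2  3  3  3  3  4
  i=5: 1  2  3  4  4  4  5
  i=6: 1  2  3  4  5  5  6
  i=7: 1  2  3  4  5  6  7

reading off 1-entries of Δ²R: w = (2, 3, 1, 7, 4, 5, 6).

|D(w)|=5, |Ess(w)|=2:

[(2, 1, 0), (4, 6, 3)]


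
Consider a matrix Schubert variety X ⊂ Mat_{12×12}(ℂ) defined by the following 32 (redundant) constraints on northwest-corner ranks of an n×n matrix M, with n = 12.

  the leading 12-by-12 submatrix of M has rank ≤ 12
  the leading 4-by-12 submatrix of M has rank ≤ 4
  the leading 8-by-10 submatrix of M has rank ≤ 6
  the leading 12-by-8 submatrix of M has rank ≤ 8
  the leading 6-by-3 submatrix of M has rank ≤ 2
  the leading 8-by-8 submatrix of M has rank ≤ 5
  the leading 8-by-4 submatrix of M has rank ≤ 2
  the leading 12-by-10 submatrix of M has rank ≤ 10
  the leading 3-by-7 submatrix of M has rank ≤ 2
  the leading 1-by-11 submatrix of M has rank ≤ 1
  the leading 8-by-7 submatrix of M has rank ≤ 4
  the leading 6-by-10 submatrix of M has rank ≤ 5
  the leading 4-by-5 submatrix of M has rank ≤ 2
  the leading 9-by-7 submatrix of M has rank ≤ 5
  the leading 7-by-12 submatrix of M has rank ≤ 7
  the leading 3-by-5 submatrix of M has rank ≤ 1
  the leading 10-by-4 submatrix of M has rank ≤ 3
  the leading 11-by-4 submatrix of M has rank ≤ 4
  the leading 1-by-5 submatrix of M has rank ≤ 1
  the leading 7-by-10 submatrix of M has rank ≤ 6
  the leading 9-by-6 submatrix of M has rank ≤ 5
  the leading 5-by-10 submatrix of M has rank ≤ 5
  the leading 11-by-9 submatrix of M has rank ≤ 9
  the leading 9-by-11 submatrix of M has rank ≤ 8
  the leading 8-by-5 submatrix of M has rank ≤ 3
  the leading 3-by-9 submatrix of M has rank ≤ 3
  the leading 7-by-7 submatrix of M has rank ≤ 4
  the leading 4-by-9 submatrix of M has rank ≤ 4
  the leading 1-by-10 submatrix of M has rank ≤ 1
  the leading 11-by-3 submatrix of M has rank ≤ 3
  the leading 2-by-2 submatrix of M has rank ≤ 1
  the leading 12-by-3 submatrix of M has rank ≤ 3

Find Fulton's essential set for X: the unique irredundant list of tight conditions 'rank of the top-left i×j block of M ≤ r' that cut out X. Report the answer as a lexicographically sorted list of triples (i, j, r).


The tightest implied rank at each (i,j), from the 32 conditions:

  1 | 1 | 1 | 1 | 1 | 1 | 1 | 1 | 1 | 1 | 1 | 1
  1 | 1 | 1 | 1 | 1 | 2 | 2 | 2 | 2 | 2 | 2 | 2
  1 | 1 | 1 | 1 | 1 | 2 | 2 | 3 | 3 | 3 | 3 | 3
  1 | 2 | 2 | 2 | 2 | 3 | 3 | 4 | 4 | 4 | 4 | 4
  1 | 2 | 2 | 2 | 3 | 4 | 4 | 5 | 5 | 5 | 5 | 5
  1 | 2 | 2 | 2 | 3 | 4 | 4 | 5 | 5 | 5 | 6 | 6
  1 | 2 | 2 | 2 | 3 | 4 | 4 | 5 | 6 | 6 | 7 | 7
  1 | 2 | 2 | 2 | 3 | 4 | 4 | 5 | 6 | 6 | 7 | 8
  1 | 2 | 3 | 3 | 4 | 5 | 5 | 6 | 7 | 7 | 8 | 9
  1 | 2 | 3 | 3 | 4 | 5 | 6 | 7 | 8 | 8 | 9 | 10
  1 | 2 | 3 | 4 | 5 | 6 | 7 | 8 | 9 | 9 | 10 | 11
  1 | 2 | 3 | 4 | 5 | 6 | 7 | 8 | 9 | 10 | 11 | 12

the unique w with this rank table is (1, 6, 8, 2, 5, 11, 9, 12, 3, 7, 4, 10).

|D(w)|=24, |Ess(w)|=7:

[(3, 5, 1), (3, 7, 2), (6, 10, 5), (8, 4, 2), (8, 7, 4), (8, 10, 6), (10, 4, 3)]


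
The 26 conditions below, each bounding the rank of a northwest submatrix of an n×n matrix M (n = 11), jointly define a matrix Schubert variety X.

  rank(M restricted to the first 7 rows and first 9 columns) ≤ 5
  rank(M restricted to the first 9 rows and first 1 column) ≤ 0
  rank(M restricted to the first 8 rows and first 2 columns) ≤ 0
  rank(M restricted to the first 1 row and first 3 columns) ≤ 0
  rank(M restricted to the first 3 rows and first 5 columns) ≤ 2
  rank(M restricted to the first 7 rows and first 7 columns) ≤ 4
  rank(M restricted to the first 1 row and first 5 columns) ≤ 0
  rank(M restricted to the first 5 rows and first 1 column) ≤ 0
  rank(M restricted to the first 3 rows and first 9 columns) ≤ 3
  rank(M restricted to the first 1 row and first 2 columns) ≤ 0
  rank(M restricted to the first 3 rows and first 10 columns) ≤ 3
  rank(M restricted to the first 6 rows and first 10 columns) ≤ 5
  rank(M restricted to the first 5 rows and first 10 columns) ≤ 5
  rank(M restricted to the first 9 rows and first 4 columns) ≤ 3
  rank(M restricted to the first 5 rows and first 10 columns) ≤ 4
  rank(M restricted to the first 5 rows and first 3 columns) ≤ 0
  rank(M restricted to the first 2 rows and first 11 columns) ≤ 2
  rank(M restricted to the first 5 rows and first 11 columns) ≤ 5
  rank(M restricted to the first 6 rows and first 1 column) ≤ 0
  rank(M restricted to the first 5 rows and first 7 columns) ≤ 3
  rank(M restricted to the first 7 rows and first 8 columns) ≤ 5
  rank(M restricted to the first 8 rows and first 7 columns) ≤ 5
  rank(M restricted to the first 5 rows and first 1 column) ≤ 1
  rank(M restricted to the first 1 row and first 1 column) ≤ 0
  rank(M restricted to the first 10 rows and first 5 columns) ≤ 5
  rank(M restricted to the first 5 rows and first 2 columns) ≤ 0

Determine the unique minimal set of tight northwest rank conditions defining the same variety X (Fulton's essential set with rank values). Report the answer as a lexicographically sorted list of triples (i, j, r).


Computing R[i][j] = min implied NW-rank bound (n=11, 26 conditions):

  row 1: 0 | 0 | 0 | 0 | 0 | 1 | 1 | 1 | 1 | 1 | 1
  row 2: 0 | 0 | 0 | 1 | 1 | 2 | 2 | 2 | 2 | 2 | 2
  row 3: 0 | 0 | 0 | 1 | 2 | 3 | 3 | 3 | 3 | 3 | 3
  row 4: 0 | 0 | 0 | 1 | 2 | 3 | 3 | 4 | 4 | 4 | 4
  row 5: 0 | 0 | 0 | 1 | 2 | 3 | 3 | 4 | 4 | 4 | 5
  row 6: 0 | 0 | 1 | 2 | 3 | 4 | 4 | 5 | 5 | 5 | 6
  row 7: 0 | 0 | 1 | 2 | 3 | 4 | 4 | 5 | 5 | 6 | 7
  row 8: 0 | 0 | 1 | 2 | 3 | 4 | 5 | 6 | 6 | 7 | 8
  row 9: 0 | 1 | 2 | 3 | 4 | 5 | 6 | 7 | 7 | 8 | 9
  row 10: 1 | 2 | 3 | 4 | 5 | 6 | 7 | 8 | 8 | 9 | 10
  row 11: 1 | 2 | 3 | 4 | 5 | 6 | 7 | 8 | 9 | 10 | 11

reading off 1-entries of Δ²R: w = (6, 4, 5, 8, 11, 3, 10, 7, 2, 1, 9).

Fulton essential set (8 of the 30 Rothe cells):

[(1, 5, 0), (5, 3, 0), (5, 7, 3), (5, 10, 4), (7, 7, 4), (7, 9, 5), (8, 2, 0), (9, 1, 0)]


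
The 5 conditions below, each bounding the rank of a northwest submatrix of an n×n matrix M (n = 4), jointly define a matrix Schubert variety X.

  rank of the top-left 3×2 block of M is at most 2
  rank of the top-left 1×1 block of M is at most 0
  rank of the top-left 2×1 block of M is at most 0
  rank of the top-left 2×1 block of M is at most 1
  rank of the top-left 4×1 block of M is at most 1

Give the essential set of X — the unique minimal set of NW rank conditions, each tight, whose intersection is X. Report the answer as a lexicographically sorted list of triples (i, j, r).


Rank table r_w(4×4) implied by the 5 constraints:

  row 1: 0 1 1 1
  row 2: 0 1 2 2
  row 3: 1 2 3 3
  row 4: 1 2 3 4

second differences of R give the permutation w = (2, 3, 1, 4).

|D(w)|=2, |Ess(w)|=1:

[(2, 1, 0)]


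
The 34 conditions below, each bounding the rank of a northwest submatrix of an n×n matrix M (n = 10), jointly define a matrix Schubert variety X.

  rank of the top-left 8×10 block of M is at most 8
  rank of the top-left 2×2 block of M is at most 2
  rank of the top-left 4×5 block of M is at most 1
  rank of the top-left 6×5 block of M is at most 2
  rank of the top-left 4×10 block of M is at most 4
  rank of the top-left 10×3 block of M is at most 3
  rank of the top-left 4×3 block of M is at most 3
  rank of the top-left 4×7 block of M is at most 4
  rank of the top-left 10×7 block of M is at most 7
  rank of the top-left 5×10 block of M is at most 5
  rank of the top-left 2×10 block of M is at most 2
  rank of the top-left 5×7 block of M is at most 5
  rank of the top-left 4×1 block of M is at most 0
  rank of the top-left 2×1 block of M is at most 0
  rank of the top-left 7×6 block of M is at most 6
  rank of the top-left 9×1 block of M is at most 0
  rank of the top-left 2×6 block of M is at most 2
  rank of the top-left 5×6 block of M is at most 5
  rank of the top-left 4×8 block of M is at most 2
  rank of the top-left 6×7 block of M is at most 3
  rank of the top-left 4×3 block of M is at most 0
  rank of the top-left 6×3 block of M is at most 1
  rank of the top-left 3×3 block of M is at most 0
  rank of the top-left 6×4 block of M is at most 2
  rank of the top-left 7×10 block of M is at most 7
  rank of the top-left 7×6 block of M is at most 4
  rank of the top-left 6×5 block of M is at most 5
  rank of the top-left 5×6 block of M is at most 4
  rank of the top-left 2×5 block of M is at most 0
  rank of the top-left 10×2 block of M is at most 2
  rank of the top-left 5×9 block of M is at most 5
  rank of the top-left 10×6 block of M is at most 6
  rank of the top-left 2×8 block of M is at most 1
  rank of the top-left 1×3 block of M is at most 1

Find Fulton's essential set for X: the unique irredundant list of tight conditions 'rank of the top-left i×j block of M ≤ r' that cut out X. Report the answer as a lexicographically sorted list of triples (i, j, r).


Reconstructing r_w from the 34 given conditions:

  0  0  0  0  0  1  1  1  1  1
  0  0  0  0  0  1  1  1  2  2
  0  0  0  1  1  2  2  2  3  3
  0  0  0  1  1  2  2  2  3  4
  0  1  1  2  2  3  3  3  4  5
  0  1  1  2  2  3  3  4  5  6
  0  1  2  3  3  4  4  5  6  7
  0  1  2  3  4  5  5  6  7  8
  0  1  2  3  4  5  6  7  8  9
  1  2  3  4  5  6  7  8  9  10

second differences of R give the permutation w = (6, 9, 4, 10, 2, 8, 3, 5, 7, 1).

Rothe diagram D(w) (29 cells), 9 SE-corners (essential conditions):

[(2, 5, 0), (2, 8, 1), (4, 3, 0), (4, 5, 1), (4, 8, 2), (6, 3, 1), (6, 5, 2), (6, 7, 3), (9, 1, 0)]


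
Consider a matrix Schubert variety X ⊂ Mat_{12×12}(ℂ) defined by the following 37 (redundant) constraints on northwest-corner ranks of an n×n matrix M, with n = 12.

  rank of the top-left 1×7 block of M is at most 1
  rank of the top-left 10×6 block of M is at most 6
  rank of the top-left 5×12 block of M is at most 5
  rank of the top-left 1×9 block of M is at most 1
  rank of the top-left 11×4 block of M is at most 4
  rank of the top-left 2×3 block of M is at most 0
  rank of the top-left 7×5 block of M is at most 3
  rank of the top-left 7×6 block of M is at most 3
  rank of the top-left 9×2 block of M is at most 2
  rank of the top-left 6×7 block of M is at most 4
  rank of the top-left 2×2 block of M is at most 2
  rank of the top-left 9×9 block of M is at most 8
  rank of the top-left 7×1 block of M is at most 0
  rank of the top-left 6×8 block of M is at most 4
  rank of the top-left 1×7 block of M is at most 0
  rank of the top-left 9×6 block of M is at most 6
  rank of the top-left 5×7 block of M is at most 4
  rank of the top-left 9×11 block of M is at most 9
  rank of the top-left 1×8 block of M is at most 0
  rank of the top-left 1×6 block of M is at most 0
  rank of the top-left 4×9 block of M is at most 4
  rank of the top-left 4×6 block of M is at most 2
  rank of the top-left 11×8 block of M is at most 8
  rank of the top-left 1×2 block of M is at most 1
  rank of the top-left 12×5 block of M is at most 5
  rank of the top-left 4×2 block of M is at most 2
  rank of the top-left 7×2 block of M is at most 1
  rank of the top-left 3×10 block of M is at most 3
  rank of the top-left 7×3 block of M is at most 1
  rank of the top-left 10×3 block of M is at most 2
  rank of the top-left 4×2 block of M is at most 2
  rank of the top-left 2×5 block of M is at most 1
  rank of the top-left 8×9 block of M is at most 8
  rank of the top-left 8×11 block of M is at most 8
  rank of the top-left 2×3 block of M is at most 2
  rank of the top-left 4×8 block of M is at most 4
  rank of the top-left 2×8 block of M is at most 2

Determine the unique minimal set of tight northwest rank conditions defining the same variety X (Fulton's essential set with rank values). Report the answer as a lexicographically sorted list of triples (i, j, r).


Recovering R(i,j) via the rank-extension bound from the 37 conditions:

  R[1]: 0 | 0 | 0 | 0 | 0 | 0 | 0 | 0 | 1 | 1 | 1 | 1
  R[2]: 0 | 0 | 0 | 1 | 1 | 1 | 1 | 1 | 2 | 2 | 2 | 2
  R[3]: 0 | 1 | 1 | 2 | 2 | 2 | 2 | 2 | 3 | 3 | 3 | 3
  R[4]: 0 | 1 | 1 | 2 | 2 | 2 | 3 | 3 | 4 | 4 | 4 | 4
  R[5]: 0 | 1 | 1 | 2 | 3 | 3 | 4 | 4 | 5 | 5 | 5 | 5
  R[6]: 0 | 1 | 1 | 2 | 3 | 3 | 4 | 4 | 5 | 6 | 6 | 6
  R[7]: 0 | 1 | 1 | 2 | 3 | 3 | 4 | 5 | 6 | 7 | 7 | 7
  R[8]: 1 | 2 | 2 | 3 | 4 | 4 | 5 | 6 | 7 | 8 | 8 | 8
  R[9]: 1 | 2 | 2 | 3 | 4 | 5 | 6 | 7 | 8 | 9 | 9 | 9
  R[10]: 1 | 2 | 2 | 3 | 4 | 5 | 6 | 7 | 8 | 9 | 10 | 10
  R[11]: 1 | 2 | 3 | 4 | 5 | 6 | 7 | 8 | 9 | 10 | 11 | 11
  R[12]: 1 | 2 | 3 | 4 | 5 | 6 | 7 | 8 | 9 | 10 | 11 | 12

so w = (9, 4, 2, 7, 5, 10, 8, 1, 6, 11, 3, 12).

|D(w)|=27, |Ess(w)|=8:

[(1, 8, 0), (2, 3, 0), (4, 6, 2), (6, 8, 4), (7, 1, 0), (7, 3, 1), (7, 6, 3), (10, 3, 2)]


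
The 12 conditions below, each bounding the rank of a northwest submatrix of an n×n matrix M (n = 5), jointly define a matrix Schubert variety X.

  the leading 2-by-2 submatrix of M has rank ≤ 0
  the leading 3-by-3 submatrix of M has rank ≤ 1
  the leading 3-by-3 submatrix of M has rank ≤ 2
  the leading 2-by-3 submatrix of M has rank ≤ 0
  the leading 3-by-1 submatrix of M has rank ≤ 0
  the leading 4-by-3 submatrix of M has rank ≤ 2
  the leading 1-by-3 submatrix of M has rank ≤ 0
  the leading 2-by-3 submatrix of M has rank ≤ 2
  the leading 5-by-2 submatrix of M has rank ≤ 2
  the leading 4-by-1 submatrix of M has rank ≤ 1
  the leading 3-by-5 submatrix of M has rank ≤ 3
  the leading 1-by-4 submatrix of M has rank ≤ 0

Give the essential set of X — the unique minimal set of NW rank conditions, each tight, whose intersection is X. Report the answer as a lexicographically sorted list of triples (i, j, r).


Rank table r_w(5×5) implied by the 12 constraints:

  row 1: 0  0  0  0  1
  row 2: 0  0  0  1  2
  row 3: 0  1  1  2  3
  row 4: 1  2  2  3  4
  row 5: 1  2  3  4  5

the unique w with this rank table is (5, 4, 2, 1, 3).

3 SE-corners of the 8-cell Rothe diagram give Ess(w):

[(1, 4, 0), (2, 3, 0), (3, 1, 0)]


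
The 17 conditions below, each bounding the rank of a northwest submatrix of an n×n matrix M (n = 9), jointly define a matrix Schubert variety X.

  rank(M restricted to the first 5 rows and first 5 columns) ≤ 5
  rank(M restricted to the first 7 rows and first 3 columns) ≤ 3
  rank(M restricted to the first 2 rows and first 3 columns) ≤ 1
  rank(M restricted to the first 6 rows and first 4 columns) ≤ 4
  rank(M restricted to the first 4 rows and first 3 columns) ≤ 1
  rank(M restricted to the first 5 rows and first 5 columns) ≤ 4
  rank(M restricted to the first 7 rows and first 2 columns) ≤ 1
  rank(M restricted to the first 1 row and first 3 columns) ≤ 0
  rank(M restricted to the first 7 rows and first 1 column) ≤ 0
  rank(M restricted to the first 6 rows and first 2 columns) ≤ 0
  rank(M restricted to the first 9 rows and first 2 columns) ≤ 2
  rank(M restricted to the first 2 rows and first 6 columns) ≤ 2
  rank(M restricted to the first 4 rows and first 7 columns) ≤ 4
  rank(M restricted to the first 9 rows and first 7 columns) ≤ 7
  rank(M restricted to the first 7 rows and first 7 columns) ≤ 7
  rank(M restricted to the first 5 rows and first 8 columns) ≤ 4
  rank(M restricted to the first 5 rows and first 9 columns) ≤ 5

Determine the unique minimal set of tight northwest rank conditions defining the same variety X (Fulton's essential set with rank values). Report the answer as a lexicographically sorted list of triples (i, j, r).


Computing R[i][j] = min implied NW-rank bound (n=9, 17 conditions):

  row 1: 0  0  0  1  1  1  1  1  1
  row 2: 0  0  1  2  2  2  2  2  2
  row 3: 0  0  1  2  3  3  3  3  3
  row 4: 0  0  1  2  3  4  4  4  4
  row 5: 0  0  1  2  3  4  4  4  5
  row 6: 0  0  1  2  3  4  5  5  6
  row 7: 0  1  2  3  4  5  6  6  7
  row 8: 1  2  3  4  5  6  7  7  8
  row 9: 1  2  3  4  5  6  7  8  9

so w = (4, 3, 5, 6, 9, 7, 2, 1, 8).

D(w) has 16 cells with 4 SE-corners; essential set:

[(1, 3, 0), (5, 8, 4), (6, 2, 0), (7, 1, 0)]


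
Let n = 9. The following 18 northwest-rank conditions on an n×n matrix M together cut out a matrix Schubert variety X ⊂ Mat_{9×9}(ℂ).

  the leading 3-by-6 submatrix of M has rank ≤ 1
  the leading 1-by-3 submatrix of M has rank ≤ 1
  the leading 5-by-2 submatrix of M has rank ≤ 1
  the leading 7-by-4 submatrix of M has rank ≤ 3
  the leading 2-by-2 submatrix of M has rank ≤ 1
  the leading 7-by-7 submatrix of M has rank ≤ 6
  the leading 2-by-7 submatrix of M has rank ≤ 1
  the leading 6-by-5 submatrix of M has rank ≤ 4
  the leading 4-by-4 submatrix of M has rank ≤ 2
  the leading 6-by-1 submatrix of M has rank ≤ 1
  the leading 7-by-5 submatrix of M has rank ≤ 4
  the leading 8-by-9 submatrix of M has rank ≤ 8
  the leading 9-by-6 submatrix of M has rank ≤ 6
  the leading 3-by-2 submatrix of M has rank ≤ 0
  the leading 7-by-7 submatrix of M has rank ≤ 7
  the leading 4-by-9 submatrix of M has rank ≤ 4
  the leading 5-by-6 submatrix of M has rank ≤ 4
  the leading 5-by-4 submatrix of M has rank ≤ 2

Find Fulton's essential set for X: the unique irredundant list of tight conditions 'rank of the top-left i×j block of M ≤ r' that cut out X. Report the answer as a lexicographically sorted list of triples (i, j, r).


The tightest implied rank at each (i,j), from the 18 conditions:

  row 1: 0, 0, 1, 1, 1, 1, 1, 1, 1
  row 2: 0, 0, 1, 1, 1, 1, 1, 2, 2
  row 3: 0, 0, 1, 1, 1, 1, 2, 3, 3
  row 4: 1, 1, 2, 2, 2, 2, 3, 4, 4
  row 5: 1, 1, 2, 2, 3, 3, 4, 5, 5
  row 6: 1, 2, 3, 3, 4, 4, 5, 6, 6
  row 7: 1, 2, 3, 3, 4, 5, 6, 7, 7
  row 8: 1, 2, 3, 4, 5, 6, 7, 8, 8
  row 9: 1, 2, 3, 4, 5, 6, 7, 8, 9

hence w(1..9) = (3, 8, 7, 1, 5, 2, 6, 4, 9).

D(w) has 16 cells with 6 SE-corners; essential set:

[(2, 7, 1), (3, 2, 0), (3, 6, 1), (5, 2, 1), (5, 4, 2), (7, 4, 3)]


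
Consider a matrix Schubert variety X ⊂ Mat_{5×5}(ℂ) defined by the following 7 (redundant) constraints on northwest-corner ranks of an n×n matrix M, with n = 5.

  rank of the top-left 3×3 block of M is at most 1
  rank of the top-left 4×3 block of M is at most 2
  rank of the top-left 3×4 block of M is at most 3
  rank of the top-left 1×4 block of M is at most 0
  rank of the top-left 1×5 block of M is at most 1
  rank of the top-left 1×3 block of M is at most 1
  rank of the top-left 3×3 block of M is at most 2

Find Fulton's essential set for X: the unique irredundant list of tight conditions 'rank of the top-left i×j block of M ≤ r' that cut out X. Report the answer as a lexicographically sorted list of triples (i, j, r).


Reconstructing r_w from the 7 given conditions:

  0  0  0  0  1
  1  1  1  1  2
  1  1  1  2  3
  1  2  2  3  4
  1  2  3  4  5

hence w(1..5) = (5, 1, 4, 2, 3).

Rothe diagram D(w) (6 cells), 2 SE-corners (essential conditions):

[(1, 4, 0), (3, 3, 1)]


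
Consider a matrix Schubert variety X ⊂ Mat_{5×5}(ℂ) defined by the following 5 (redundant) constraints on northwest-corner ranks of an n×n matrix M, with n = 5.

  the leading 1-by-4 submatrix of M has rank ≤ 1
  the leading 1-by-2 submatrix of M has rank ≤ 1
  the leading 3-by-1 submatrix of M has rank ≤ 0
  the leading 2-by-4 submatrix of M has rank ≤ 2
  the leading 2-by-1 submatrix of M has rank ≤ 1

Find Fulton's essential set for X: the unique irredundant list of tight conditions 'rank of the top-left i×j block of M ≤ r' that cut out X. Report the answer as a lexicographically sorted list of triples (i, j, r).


Reconstructing r_w from the 5 given conditions:

  row 1: 0, 1, 1, 1, 1
  row 2: 0, 1, 2, 2, 2
  row 3: 0, 1, 2, 3, 3
  row 4: 1, 2, 3, 4, 4
  row 5: 1, 2, 3, 4, 5

so w = (2, 3, 4, 1, 5).

ℓ(w)=3; the 1 essential cell (i,j,r):

[(3, 1, 0)]


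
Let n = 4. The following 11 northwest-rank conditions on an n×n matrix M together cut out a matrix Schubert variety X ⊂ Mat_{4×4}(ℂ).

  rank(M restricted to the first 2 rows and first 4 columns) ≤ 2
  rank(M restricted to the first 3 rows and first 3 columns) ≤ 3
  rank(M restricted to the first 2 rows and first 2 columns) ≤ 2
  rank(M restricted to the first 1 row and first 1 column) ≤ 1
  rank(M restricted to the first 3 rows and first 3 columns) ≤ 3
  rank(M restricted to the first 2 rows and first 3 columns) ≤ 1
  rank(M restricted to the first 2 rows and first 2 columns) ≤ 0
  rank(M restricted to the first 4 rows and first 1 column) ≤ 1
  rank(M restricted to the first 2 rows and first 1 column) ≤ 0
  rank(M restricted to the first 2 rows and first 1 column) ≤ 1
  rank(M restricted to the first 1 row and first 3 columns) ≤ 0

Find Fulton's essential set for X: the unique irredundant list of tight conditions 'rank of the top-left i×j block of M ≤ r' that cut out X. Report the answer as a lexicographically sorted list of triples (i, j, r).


Propagating the 11 rank bounds to every northwest block:

  R[1]: 0 0 0 1
  R[2]: 0 0 1 2
  R[3]: 1 1 2 3
  R[4]: 1 2 3 4

so w = (4, 3, 1, 2).

Fulton essential set (2 of the 5 Rothe cells):

[(1, 3, 0), (2, 2, 0)]


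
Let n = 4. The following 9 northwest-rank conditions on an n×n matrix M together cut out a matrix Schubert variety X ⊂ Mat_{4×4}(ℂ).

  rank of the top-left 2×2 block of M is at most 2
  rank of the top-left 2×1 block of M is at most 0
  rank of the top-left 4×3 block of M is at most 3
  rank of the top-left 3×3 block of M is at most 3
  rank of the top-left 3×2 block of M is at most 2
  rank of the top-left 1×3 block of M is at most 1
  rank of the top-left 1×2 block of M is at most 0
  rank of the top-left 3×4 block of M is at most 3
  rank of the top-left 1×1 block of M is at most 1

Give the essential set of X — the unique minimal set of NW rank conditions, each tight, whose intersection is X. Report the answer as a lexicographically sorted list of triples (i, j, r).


Propagating the 9 rank bounds to every northwest block:

  0 0 1 1
  0 1 2 2
  1 2 3 3
  1 2 3 4

second differences of R give the permutation w = (3, 2, 1, 4).

2 SE-corners of the 3-cell Rothe diagram give Ess(w):

[(1, 2, 0), (2, 1, 0)]


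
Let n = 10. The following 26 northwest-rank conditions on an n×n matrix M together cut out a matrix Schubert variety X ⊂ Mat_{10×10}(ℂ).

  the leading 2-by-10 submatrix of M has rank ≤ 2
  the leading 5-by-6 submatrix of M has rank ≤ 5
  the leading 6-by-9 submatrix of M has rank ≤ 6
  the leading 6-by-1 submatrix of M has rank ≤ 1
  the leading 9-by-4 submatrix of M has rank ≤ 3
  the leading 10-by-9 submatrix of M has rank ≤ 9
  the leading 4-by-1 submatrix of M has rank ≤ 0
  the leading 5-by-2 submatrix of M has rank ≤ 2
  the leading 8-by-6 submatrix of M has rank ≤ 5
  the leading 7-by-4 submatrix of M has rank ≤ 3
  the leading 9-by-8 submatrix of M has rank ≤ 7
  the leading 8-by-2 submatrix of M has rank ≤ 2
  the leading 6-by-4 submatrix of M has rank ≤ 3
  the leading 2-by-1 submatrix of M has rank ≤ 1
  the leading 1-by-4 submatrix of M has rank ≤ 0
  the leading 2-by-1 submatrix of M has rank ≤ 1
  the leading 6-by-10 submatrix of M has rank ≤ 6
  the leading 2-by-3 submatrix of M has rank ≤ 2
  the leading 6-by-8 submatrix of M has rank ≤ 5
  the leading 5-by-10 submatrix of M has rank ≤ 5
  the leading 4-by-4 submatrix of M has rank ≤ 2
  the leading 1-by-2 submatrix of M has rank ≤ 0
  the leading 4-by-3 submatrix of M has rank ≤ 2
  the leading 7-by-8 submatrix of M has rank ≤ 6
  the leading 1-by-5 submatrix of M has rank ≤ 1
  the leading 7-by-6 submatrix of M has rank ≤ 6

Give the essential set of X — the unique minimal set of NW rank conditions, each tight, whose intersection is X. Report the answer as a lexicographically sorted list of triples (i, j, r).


The tightest implied rank at each (i,j), from the 26 conditions:

  i=1: 0  0  0  0  1  1  1  1  1  1
  i=2: 0  1  1  1  2  2  2  2  2  2
  i=3: 0  1  2  2  3  3  3  3  3  3
  i=4: 0  1  2  2  3  4  4  4  4  4
  i=5: 1  2  3  3  4  5  5  5  5  5
  i=6: 1  2  3  3  4  5  5  5  6  6
  i=7: 1  2  3  3  4  5  6  6  7  7
  i=8: 1  2  3  3  4  5  6  7  8  8
  i=9: 1  2  3  3  4  5  6  7  8  9
  i=10: 1  2  3  4  5  6  7  8  9  10

the unique w with this rank table is (5, 2, 3, 6, 1, 9, 7, 8, 10, 4).

5 SE-corners of the 14-cell Rothe diagram give Ess(w):

[(1, 4, 0), (4, 1, 0), (4, 4, 2), (6, 8, 5), (9, 4, 3)]


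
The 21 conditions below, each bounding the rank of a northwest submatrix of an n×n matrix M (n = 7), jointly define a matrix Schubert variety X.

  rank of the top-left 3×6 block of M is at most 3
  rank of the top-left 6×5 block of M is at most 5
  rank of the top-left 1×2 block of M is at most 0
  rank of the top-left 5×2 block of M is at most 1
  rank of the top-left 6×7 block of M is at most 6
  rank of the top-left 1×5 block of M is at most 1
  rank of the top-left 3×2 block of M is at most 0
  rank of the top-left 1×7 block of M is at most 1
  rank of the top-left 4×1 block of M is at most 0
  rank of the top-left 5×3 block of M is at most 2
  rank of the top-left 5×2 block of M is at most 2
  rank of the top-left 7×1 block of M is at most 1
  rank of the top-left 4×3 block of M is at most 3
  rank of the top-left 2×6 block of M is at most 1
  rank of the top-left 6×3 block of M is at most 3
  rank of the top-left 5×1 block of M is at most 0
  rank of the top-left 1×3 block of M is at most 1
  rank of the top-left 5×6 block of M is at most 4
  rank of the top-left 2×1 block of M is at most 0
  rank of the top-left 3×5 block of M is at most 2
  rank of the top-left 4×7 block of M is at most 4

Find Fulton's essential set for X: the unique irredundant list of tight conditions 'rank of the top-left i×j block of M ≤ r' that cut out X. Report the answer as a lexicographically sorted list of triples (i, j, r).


Propagating the 21 rank bounds to every northwest block:

  i=1: 0  0  1  1  1  1  1
  i=2: 0  0  1  1  1  1  2
  i=3: 0  0  1  2  2  2  3
  i=4: 0  1  2  3  3  3  4
  i=5: 0  1  2  3  4  4  5
  i=6: 1  2  3  4  5  5  6
  i=7: 1  2  3  4  5  6  7

second differences of R give the permutation w = (3, 7, 4, 2, 5, 1, 6).

Rothe diagram D(w) (11 cells), 3 SE-corners (essential conditions):

[(2, 6, 1), (3, 2, 0), (5, 1, 0)]
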